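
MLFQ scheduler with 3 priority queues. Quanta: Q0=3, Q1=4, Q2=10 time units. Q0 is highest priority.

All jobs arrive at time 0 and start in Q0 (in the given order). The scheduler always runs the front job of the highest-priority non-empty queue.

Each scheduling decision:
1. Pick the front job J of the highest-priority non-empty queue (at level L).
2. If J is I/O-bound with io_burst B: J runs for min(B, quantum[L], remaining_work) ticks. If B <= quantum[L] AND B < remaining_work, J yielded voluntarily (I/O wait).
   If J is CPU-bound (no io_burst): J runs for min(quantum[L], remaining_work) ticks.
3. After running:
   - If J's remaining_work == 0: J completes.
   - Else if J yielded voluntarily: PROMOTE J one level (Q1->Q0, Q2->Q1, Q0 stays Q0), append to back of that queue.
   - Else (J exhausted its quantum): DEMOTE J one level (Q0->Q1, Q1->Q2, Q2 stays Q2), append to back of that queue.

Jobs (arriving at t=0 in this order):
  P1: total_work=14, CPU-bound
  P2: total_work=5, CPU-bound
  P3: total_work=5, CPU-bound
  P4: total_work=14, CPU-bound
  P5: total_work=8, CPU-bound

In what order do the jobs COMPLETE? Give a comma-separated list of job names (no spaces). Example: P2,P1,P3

Answer: P2,P3,P1,P4,P5

Derivation:
t=0-3: P1@Q0 runs 3, rem=11, quantum used, demote→Q1. Q0=[P2,P3,P4,P5] Q1=[P1] Q2=[]
t=3-6: P2@Q0 runs 3, rem=2, quantum used, demote→Q1. Q0=[P3,P4,P5] Q1=[P1,P2] Q2=[]
t=6-9: P3@Q0 runs 3, rem=2, quantum used, demote→Q1. Q0=[P4,P5] Q1=[P1,P2,P3] Q2=[]
t=9-12: P4@Q0 runs 3, rem=11, quantum used, demote→Q1. Q0=[P5] Q1=[P1,P2,P3,P4] Q2=[]
t=12-15: P5@Q0 runs 3, rem=5, quantum used, demote→Q1. Q0=[] Q1=[P1,P2,P3,P4,P5] Q2=[]
t=15-19: P1@Q1 runs 4, rem=7, quantum used, demote→Q2. Q0=[] Q1=[P2,P3,P4,P5] Q2=[P1]
t=19-21: P2@Q1 runs 2, rem=0, completes. Q0=[] Q1=[P3,P4,P5] Q2=[P1]
t=21-23: P3@Q1 runs 2, rem=0, completes. Q0=[] Q1=[P4,P5] Q2=[P1]
t=23-27: P4@Q1 runs 4, rem=7, quantum used, demote→Q2. Q0=[] Q1=[P5] Q2=[P1,P4]
t=27-31: P5@Q1 runs 4, rem=1, quantum used, demote→Q2. Q0=[] Q1=[] Q2=[P1,P4,P5]
t=31-38: P1@Q2 runs 7, rem=0, completes. Q0=[] Q1=[] Q2=[P4,P5]
t=38-45: P4@Q2 runs 7, rem=0, completes. Q0=[] Q1=[] Q2=[P5]
t=45-46: P5@Q2 runs 1, rem=0, completes. Q0=[] Q1=[] Q2=[]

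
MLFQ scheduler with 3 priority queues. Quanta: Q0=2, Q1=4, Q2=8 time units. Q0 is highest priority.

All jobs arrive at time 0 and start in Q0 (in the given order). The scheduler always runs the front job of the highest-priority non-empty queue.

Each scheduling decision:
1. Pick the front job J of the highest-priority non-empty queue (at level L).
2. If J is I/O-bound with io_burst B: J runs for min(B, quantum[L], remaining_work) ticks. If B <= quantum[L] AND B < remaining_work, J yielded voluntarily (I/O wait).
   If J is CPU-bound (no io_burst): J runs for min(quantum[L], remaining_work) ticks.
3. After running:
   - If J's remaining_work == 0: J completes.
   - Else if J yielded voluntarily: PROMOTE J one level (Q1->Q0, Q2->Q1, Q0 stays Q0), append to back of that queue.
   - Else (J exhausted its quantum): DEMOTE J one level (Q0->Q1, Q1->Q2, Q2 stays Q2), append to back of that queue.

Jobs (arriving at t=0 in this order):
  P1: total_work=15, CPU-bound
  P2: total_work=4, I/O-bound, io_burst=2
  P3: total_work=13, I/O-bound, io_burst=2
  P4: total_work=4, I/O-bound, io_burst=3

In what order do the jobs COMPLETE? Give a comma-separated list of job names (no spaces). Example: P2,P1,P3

t=0-2: P1@Q0 runs 2, rem=13, quantum used, demote→Q1. Q0=[P2,P3,P4] Q1=[P1] Q2=[]
t=2-4: P2@Q0 runs 2, rem=2, I/O yield, promote→Q0. Q0=[P3,P4,P2] Q1=[P1] Q2=[]
t=4-6: P3@Q0 runs 2, rem=11, I/O yield, promote→Q0. Q0=[P4,P2,P3] Q1=[P1] Q2=[]
t=6-8: P4@Q0 runs 2, rem=2, quantum used, demote→Q1. Q0=[P2,P3] Q1=[P1,P4] Q2=[]
t=8-10: P2@Q0 runs 2, rem=0, completes. Q0=[P3] Q1=[P1,P4] Q2=[]
t=10-12: P3@Q0 runs 2, rem=9, I/O yield, promote→Q0. Q0=[P3] Q1=[P1,P4] Q2=[]
t=12-14: P3@Q0 runs 2, rem=7, I/O yield, promote→Q0. Q0=[P3] Q1=[P1,P4] Q2=[]
t=14-16: P3@Q0 runs 2, rem=5, I/O yield, promote→Q0. Q0=[P3] Q1=[P1,P4] Q2=[]
t=16-18: P3@Q0 runs 2, rem=3, I/O yield, promote→Q0. Q0=[P3] Q1=[P1,P4] Q2=[]
t=18-20: P3@Q0 runs 2, rem=1, I/O yield, promote→Q0. Q0=[P3] Q1=[P1,P4] Q2=[]
t=20-21: P3@Q0 runs 1, rem=0, completes. Q0=[] Q1=[P1,P4] Q2=[]
t=21-25: P1@Q1 runs 4, rem=9, quantum used, demote→Q2. Q0=[] Q1=[P4] Q2=[P1]
t=25-27: P4@Q1 runs 2, rem=0, completes. Q0=[] Q1=[] Q2=[P1]
t=27-35: P1@Q2 runs 8, rem=1, quantum used, demote→Q2. Q0=[] Q1=[] Q2=[P1]
t=35-36: P1@Q2 runs 1, rem=0, completes. Q0=[] Q1=[] Q2=[]

Answer: P2,P3,P4,P1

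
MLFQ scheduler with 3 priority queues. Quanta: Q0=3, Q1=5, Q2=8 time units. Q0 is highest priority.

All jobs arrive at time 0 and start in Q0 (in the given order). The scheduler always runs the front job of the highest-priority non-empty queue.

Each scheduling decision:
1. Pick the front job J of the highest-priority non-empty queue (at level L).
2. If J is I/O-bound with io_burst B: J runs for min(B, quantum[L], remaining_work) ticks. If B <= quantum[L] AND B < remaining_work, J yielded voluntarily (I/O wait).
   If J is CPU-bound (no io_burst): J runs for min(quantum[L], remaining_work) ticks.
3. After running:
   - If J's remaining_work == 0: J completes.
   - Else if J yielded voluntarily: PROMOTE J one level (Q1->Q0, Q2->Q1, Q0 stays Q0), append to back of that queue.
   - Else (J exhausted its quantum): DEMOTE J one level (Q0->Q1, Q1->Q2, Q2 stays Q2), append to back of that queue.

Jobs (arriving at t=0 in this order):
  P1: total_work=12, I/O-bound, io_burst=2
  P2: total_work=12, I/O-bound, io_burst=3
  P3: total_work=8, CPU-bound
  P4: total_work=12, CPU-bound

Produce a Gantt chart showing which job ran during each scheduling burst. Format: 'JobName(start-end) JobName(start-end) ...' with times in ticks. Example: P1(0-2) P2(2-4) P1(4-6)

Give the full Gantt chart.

t=0-2: P1@Q0 runs 2, rem=10, I/O yield, promote→Q0. Q0=[P2,P3,P4,P1] Q1=[] Q2=[]
t=2-5: P2@Q0 runs 3, rem=9, I/O yield, promote→Q0. Q0=[P3,P4,P1,P2] Q1=[] Q2=[]
t=5-8: P3@Q0 runs 3, rem=5, quantum used, demote→Q1. Q0=[P4,P1,P2] Q1=[P3] Q2=[]
t=8-11: P4@Q0 runs 3, rem=9, quantum used, demote→Q1. Q0=[P1,P2] Q1=[P3,P4] Q2=[]
t=11-13: P1@Q0 runs 2, rem=8, I/O yield, promote→Q0. Q0=[P2,P1] Q1=[P3,P4] Q2=[]
t=13-16: P2@Q0 runs 3, rem=6, I/O yield, promote→Q0. Q0=[P1,P2] Q1=[P3,P4] Q2=[]
t=16-18: P1@Q0 runs 2, rem=6, I/O yield, promote→Q0. Q0=[P2,P1] Q1=[P3,P4] Q2=[]
t=18-21: P2@Q0 runs 3, rem=3, I/O yield, promote→Q0. Q0=[P1,P2] Q1=[P3,P4] Q2=[]
t=21-23: P1@Q0 runs 2, rem=4, I/O yield, promote→Q0. Q0=[P2,P1] Q1=[P3,P4] Q2=[]
t=23-26: P2@Q0 runs 3, rem=0, completes. Q0=[P1] Q1=[P3,P4] Q2=[]
t=26-28: P1@Q0 runs 2, rem=2, I/O yield, promote→Q0. Q0=[P1] Q1=[P3,P4] Q2=[]
t=28-30: P1@Q0 runs 2, rem=0, completes. Q0=[] Q1=[P3,P4] Q2=[]
t=30-35: P3@Q1 runs 5, rem=0, completes. Q0=[] Q1=[P4] Q2=[]
t=35-40: P4@Q1 runs 5, rem=4, quantum used, demote→Q2. Q0=[] Q1=[] Q2=[P4]
t=40-44: P4@Q2 runs 4, rem=0, completes. Q0=[] Q1=[] Q2=[]

Answer: P1(0-2) P2(2-5) P3(5-8) P4(8-11) P1(11-13) P2(13-16) P1(16-18) P2(18-21) P1(21-23) P2(23-26) P1(26-28) P1(28-30) P3(30-35) P4(35-40) P4(40-44)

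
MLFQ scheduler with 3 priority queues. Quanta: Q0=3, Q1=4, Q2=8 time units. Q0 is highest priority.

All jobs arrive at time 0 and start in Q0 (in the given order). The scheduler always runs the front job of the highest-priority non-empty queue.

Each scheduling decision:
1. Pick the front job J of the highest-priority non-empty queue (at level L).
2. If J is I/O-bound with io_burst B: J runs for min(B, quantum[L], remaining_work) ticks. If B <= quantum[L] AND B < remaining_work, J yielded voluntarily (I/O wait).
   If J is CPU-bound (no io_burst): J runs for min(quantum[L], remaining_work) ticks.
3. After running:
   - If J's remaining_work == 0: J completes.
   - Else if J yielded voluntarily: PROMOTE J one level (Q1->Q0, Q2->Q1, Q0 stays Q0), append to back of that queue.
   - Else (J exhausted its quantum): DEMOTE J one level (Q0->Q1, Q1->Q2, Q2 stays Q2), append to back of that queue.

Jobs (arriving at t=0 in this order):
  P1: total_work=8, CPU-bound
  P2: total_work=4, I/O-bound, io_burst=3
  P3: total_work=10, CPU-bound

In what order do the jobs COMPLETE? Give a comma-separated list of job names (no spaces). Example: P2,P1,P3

t=0-3: P1@Q0 runs 3, rem=5, quantum used, demote→Q1. Q0=[P2,P3] Q1=[P1] Q2=[]
t=3-6: P2@Q0 runs 3, rem=1, I/O yield, promote→Q0. Q0=[P3,P2] Q1=[P1] Q2=[]
t=6-9: P3@Q0 runs 3, rem=7, quantum used, demote→Q1. Q0=[P2] Q1=[P1,P3] Q2=[]
t=9-10: P2@Q0 runs 1, rem=0, completes. Q0=[] Q1=[P1,P3] Q2=[]
t=10-14: P1@Q1 runs 4, rem=1, quantum used, demote→Q2. Q0=[] Q1=[P3] Q2=[P1]
t=14-18: P3@Q1 runs 4, rem=3, quantum used, demote→Q2. Q0=[] Q1=[] Q2=[P1,P3]
t=18-19: P1@Q2 runs 1, rem=0, completes. Q0=[] Q1=[] Q2=[P3]
t=19-22: P3@Q2 runs 3, rem=0, completes. Q0=[] Q1=[] Q2=[]

Answer: P2,P1,P3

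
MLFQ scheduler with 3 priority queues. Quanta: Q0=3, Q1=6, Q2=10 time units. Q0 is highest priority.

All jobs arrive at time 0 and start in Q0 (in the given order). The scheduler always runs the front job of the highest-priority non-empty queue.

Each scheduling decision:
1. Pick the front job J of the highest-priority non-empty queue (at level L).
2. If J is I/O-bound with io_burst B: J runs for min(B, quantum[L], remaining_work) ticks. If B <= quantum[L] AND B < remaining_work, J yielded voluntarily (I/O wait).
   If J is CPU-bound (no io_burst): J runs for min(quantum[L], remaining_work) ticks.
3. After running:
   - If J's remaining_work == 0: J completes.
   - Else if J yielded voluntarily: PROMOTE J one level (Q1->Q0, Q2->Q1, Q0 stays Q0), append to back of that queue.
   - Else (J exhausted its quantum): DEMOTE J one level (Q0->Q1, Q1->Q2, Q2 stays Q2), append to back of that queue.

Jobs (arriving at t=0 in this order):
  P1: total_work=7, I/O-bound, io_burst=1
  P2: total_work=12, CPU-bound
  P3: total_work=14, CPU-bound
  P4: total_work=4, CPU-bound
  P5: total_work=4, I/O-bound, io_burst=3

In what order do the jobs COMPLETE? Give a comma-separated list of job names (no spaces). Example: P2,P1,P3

t=0-1: P1@Q0 runs 1, rem=6, I/O yield, promote→Q0. Q0=[P2,P3,P4,P5,P1] Q1=[] Q2=[]
t=1-4: P2@Q0 runs 3, rem=9, quantum used, demote→Q1. Q0=[P3,P4,P5,P1] Q1=[P2] Q2=[]
t=4-7: P3@Q0 runs 3, rem=11, quantum used, demote→Q1. Q0=[P4,P5,P1] Q1=[P2,P3] Q2=[]
t=7-10: P4@Q0 runs 3, rem=1, quantum used, demote→Q1. Q0=[P5,P1] Q1=[P2,P3,P4] Q2=[]
t=10-13: P5@Q0 runs 3, rem=1, I/O yield, promote→Q0. Q0=[P1,P5] Q1=[P2,P3,P4] Q2=[]
t=13-14: P1@Q0 runs 1, rem=5, I/O yield, promote→Q0. Q0=[P5,P1] Q1=[P2,P3,P4] Q2=[]
t=14-15: P5@Q0 runs 1, rem=0, completes. Q0=[P1] Q1=[P2,P3,P4] Q2=[]
t=15-16: P1@Q0 runs 1, rem=4, I/O yield, promote→Q0. Q0=[P1] Q1=[P2,P3,P4] Q2=[]
t=16-17: P1@Q0 runs 1, rem=3, I/O yield, promote→Q0. Q0=[P1] Q1=[P2,P3,P4] Q2=[]
t=17-18: P1@Q0 runs 1, rem=2, I/O yield, promote→Q0. Q0=[P1] Q1=[P2,P3,P4] Q2=[]
t=18-19: P1@Q0 runs 1, rem=1, I/O yield, promote→Q0. Q0=[P1] Q1=[P2,P3,P4] Q2=[]
t=19-20: P1@Q0 runs 1, rem=0, completes. Q0=[] Q1=[P2,P3,P4] Q2=[]
t=20-26: P2@Q1 runs 6, rem=3, quantum used, demote→Q2. Q0=[] Q1=[P3,P4] Q2=[P2]
t=26-32: P3@Q1 runs 6, rem=5, quantum used, demote→Q2. Q0=[] Q1=[P4] Q2=[P2,P3]
t=32-33: P4@Q1 runs 1, rem=0, completes. Q0=[] Q1=[] Q2=[P2,P3]
t=33-36: P2@Q2 runs 3, rem=0, completes. Q0=[] Q1=[] Q2=[P3]
t=36-41: P3@Q2 runs 5, rem=0, completes. Q0=[] Q1=[] Q2=[]

Answer: P5,P1,P4,P2,P3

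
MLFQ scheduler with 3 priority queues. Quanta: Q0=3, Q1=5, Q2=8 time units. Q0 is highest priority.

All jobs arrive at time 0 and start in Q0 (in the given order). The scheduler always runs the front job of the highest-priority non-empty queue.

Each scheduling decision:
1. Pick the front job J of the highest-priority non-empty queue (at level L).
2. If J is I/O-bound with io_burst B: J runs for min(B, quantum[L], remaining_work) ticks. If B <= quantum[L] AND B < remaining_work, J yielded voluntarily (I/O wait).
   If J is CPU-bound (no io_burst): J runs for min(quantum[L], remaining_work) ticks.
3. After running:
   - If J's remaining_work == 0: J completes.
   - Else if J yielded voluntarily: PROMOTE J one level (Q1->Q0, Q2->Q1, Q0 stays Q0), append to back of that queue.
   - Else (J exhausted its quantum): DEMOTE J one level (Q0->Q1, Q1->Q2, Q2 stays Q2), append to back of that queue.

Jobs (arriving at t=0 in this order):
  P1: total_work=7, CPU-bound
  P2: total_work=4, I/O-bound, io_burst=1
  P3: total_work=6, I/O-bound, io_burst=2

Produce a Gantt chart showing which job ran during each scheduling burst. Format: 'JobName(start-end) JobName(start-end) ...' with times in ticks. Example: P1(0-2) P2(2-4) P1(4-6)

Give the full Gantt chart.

t=0-3: P1@Q0 runs 3, rem=4, quantum used, demote→Q1. Q0=[P2,P3] Q1=[P1] Q2=[]
t=3-4: P2@Q0 runs 1, rem=3, I/O yield, promote→Q0. Q0=[P3,P2] Q1=[P1] Q2=[]
t=4-6: P3@Q0 runs 2, rem=4, I/O yield, promote→Q0. Q0=[P2,P3] Q1=[P1] Q2=[]
t=6-7: P2@Q0 runs 1, rem=2, I/O yield, promote→Q0. Q0=[P3,P2] Q1=[P1] Q2=[]
t=7-9: P3@Q0 runs 2, rem=2, I/O yield, promote→Q0. Q0=[P2,P3] Q1=[P1] Q2=[]
t=9-10: P2@Q0 runs 1, rem=1, I/O yield, promote→Q0. Q0=[P3,P2] Q1=[P1] Q2=[]
t=10-12: P3@Q0 runs 2, rem=0, completes. Q0=[P2] Q1=[P1] Q2=[]
t=12-13: P2@Q0 runs 1, rem=0, completes. Q0=[] Q1=[P1] Q2=[]
t=13-17: P1@Q1 runs 4, rem=0, completes. Q0=[] Q1=[] Q2=[]

Answer: P1(0-3) P2(3-4) P3(4-6) P2(6-7) P3(7-9) P2(9-10) P3(10-12) P2(12-13) P1(13-17)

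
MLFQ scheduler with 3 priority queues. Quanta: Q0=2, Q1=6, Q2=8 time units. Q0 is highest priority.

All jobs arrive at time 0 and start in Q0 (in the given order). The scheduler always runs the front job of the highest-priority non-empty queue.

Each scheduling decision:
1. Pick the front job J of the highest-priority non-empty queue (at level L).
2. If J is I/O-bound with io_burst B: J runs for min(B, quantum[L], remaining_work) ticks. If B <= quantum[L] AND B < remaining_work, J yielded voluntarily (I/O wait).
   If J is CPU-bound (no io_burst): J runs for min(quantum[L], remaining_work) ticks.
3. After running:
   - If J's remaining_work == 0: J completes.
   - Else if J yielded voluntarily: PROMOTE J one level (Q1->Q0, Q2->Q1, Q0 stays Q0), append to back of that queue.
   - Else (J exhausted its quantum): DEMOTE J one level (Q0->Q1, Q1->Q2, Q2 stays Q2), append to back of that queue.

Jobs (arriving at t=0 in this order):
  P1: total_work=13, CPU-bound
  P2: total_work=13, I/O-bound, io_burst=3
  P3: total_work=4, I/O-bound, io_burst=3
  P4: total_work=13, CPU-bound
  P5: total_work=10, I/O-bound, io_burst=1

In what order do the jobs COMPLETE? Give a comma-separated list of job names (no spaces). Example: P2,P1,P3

t=0-2: P1@Q0 runs 2, rem=11, quantum used, demote→Q1. Q0=[P2,P3,P4,P5] Q1=[P1] Q2=[]
t=2-4: P2@Q0 runs 2, rem=11, quantum used, demote→Q1. Q0=[P3,P4,P5] Q1=[P1,P2] Q2=[]
t=4-6: P3@Q0 runs 2, rem=2, quantum used, demote→Q1. Q0=[P4,P5] Q1=[P1,P2,P3] Q2=[]
t=6-8: P4@Q0 runs 2, rem=11, quantum used, demote→Q1. Q0=[P5] Q1=[P1,P2,P3,P4] Q2=[]
t=8-9: P5@Q0 runs 1, rem=9, I/O yield, promote→Q0. Q0=[P5] Q1=[P1,P2,P3,P4] Q2=[]
t=9-10: P5@Q0 runs 1, rem=8, I/O yield, promote→Q0. Q0=[P5] Q1=[P1,P2,P3,P4] Q2=[]
t=10-11: P5@Q0 runs 1, rem=7, I/O yield, promote→Q0. Q0=[P5] Q1=[P1,P2,P3,P4] Q2=[]
t=11-12: P5@Q0 runs 1, rem=6, I/O yield, promote→Q0. Q0=[P5] Q1=[P1,P2,P3,P4] Q2=[]
t=12-13: P5@Q0 runs 1, rem=5, I/O yield, promote→Q0. Q0=[P5] Q1=[P1,P2,P3,P4] Q2=[]
t=13-14: P5@Q0 runs 1, rem=4, I/O yield, promote→Q0. Q0=[P5] Q1=[P1,P2,P3,P4] Q2=[]
t=14-15: P5@Q0 runs 1, rem=3, I/O yield, promote→Q0. Q0=[P5] Q1=[P1,P2,P3,P4] Q2=[]
t=15-16: P5@Q0 runs 1, rem=2, I/O yield, promote→Q0. Q0=[P5] Q1=[P1,P2,P3,P4] Q2=[]
t=16-17: P5@Q0 runs 1, rem=1, I/O yield, promote→Q0. Q0=[P5] Q1=[P1,P2,P3,P4] Q2=[]
t=17-18: P5@Q0 runs 1, rem=0, completes. Q0=[] Q1=[P1,P2,P3,P4] Q2=[]
t=18-24: P1@Q1 runs 6, rem=5, quantum used, demote→Q2. Q0=[] Q1=[P2,P3,P4] Q2=[P1]
t=24-27: P2@Q1 runs 3, rem=8, I/O yield, promote→Q0. Q0=[P2] Q1=[P3,P4] Q2=[P1]
t=27-29: P2@Q0 runs 2, rem=6, quantum used, demote→Q1. Q0=[] Q1=[P3,P4,P2] Q2=[P1]
t=29-31: P3@Q1 runs 2, rem=0, completes. Q0=[] Q1=[P4,P2] Q2=[P1]
t=31-37: P4@Q1 runs 6, rem=5, quantum used, demote→Q2. Q0=[] Q1=[P2] Q2=[P1,P4]
t=37-40: P2@Q1 runs 3, rem=3, I/O yield, promote→Q0. Q0=[P2] Q1=[] Q2=[P1,P4]
t=40-42: P2@Q0 runs 2, rem=1, quantum used, demote→Q1. Q0=[] Q1=[P2] Q2=[P1,P4]
t=42-43: P2@Q1 runs 1, rem=0, completes. Q0=[] Q1=[] Q2=[P1,P4]
t=43-48: P1@Q2 runs 5, rem=0, completes. Q0=[] Q1=[] Q2=[P4]
t=48-53: P4@Q2 runs 5, rem=0, completes. Q0=[] Q1=[] Q2=[]

Answer: P5,P3,P2,P1,P4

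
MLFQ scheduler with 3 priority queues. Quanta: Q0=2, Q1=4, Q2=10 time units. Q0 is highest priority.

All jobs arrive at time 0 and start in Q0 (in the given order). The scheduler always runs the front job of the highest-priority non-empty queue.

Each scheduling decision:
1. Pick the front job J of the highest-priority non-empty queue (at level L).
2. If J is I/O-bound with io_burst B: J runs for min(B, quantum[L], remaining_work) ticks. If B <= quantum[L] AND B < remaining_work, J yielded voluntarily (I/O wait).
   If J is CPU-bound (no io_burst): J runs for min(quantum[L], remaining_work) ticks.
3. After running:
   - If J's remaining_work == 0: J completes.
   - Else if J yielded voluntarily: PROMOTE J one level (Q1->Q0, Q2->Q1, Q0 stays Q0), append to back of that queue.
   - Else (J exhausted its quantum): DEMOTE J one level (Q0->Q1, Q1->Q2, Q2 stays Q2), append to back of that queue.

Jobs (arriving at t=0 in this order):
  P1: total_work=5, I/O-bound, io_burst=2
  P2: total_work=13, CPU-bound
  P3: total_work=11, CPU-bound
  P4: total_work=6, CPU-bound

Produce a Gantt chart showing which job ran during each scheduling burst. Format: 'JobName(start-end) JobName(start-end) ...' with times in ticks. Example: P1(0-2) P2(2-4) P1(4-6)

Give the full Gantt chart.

Answer: P1(0-2) P2(2-4) P3(4-6) P4(6-8) P1(8-10) P1(10-11) P2(11-15) P3(15-19) P4(19-23) P2(23-30) P3(30-35)

Derivation:
t=0-2: P1@Q0 runs 2, rem=3, I/O yield, promote→Q0. Q0=[P2,P3,P4,P1] Q1=[] Q2=[]
t=2-4: P2@Q0 runs 2, rem=11, quantum used, demote→Q1. Q0=[P3,P4,P1] Q1=[P2] Q2=[]
t=4-6: P3@Q0 runs 2, rem=9, quantum used, demote→Q1. Q0=[P4,P1] Q1=[P2,P3] Q2=[]
t=6-8: P4@Q0 runs 2, rem=4, quantum used, demote→Q1. Q0=[P1] Q1=[P2,P3,P4] Q2=[]
t=8-10: P1@Q0 runs 2, rem=1, I/O yield, promote→Q0. Q0=[P1] Q1=[P2,P3,P4] Q2=[]
t=10-11: P1@Q0 runs 1, rem=0, completes. Q0=[] Q1=[P2,P3,P4] Q2=[]
t=11-15: P2@Q1 runs 4, rem=7, quantum used, demote→Q2. Q0=[] Q1=[P3,P4] Q2=[P2]
t=15-19: P3@Q1 runs 4, rem=5, quantum used, demote→Q2. Q0=[] Q1=[P4] Q2=[P2,P3]
t=19-23: P4@Q1 runs 4, rem=0, completes. Q0=[] Q1=[] Q2=[P2,P3]
t=23-30: P2@Q2 runs 7, rem=0, completes. Q0=[] Q1=[] Q2=[P3]
t=30-35: P3@Q2 runs 5, rem=0, completes. Q0=[] Q1=[] Q2=[]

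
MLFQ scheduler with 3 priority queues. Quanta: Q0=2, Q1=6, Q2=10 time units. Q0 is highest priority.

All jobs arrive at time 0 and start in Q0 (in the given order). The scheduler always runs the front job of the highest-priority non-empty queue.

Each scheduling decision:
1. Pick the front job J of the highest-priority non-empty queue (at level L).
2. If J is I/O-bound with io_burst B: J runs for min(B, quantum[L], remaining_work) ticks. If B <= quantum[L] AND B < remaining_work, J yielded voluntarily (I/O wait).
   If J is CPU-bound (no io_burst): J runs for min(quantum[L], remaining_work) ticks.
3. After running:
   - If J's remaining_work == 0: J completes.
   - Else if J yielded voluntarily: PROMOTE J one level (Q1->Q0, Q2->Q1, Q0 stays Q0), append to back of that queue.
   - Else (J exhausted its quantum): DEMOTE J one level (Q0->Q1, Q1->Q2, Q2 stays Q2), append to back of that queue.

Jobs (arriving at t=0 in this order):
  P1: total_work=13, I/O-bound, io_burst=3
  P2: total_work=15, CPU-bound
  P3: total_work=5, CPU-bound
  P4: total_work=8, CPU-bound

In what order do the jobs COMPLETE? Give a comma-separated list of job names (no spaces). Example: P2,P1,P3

t=0-2: P1@Q0 runs 2, rem=11, quantum used, demote→Q1. Q0=[P2,P3,P4] Q1=[P1] Q2=[]
t=2-4: P2@Q0 runs 2, rem=13, quantum used, demote→Q1. Q0=[P3,P4] Q1=[P1,P2] Q2=[]
t=4-6: P3@Q0 runs 2, rem=3, quantum used, demote→Q1. Q0=[P4] Q1=[P1,P2,P3] Q2=[]
t=6-8: P4@Q0 runs 2, rem=6, quantum used, demote→Q1. Q0=[] Q1=[P1,P2,P3,P4] Q2=[]
t=8-11: P1@Q1 runs 3, rem=8, I/O yield, promote→Q0. Q0=[P1] Q1=[P2,P3,P4] Q2=[]
t=11-13: P1@Q0 runs 2, rem=6, quantum used, demote→Q1. Q0=[] Q1=[P2,P3,P4,P1] Q2=[]
t=13-19: P2@Q1 runs 6, rem=7, quantum used, demote→Q2. Q0=[] Q1=[P3,P4,P1] Q2=[P2]
t=19-22: P3@Q1 runs 3, rem=0, completes. Q0=[] Q1=[P4,P1] Q2=[P2]
t=22-28: P4@Q1 runs 6, rem=0, completes. Q0=[] Q1=[P1] Q2=[P2]
t=28-31: P1@Q1 runs 3, rem=3, I/O yield, promote→Q0. Q0=[P1] Q1=[] Q2=[P2]
t=31-33: P1@Q0 runs 2, rem=1, quantum used, demote→Q1. Q0=[] Q1=[P1] Q2=[P2]
t=33-34: P1@Q1 runs 1, rem=0, completes. Q0=[] Q1=[] Q2=[P2]
t=34-41: P2@Q2 runs 7, rem=0, completes. Q0=[] Q1=[] Q2=[]

Answer: P3,P4,P1,P2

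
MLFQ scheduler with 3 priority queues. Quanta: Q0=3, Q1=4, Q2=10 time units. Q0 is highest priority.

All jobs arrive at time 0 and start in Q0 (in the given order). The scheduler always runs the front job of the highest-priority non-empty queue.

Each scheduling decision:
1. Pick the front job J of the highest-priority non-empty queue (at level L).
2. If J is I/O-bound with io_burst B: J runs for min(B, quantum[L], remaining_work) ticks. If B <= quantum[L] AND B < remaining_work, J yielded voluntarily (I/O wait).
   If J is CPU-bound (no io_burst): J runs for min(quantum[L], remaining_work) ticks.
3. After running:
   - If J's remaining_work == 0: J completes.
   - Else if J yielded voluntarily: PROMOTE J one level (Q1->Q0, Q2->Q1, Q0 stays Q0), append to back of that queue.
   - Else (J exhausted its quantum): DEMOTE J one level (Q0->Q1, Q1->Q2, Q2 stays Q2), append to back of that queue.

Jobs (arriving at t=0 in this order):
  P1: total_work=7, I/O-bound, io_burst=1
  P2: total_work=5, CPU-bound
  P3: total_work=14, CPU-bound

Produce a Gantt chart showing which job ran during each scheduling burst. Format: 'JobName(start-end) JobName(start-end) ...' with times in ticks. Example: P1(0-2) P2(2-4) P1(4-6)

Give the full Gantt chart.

Answer: P1(0-1) P2(1-4) P3(4-7) P1(7-8) P1(8-9) P1(9-10) P1(10-11) P1(11-12) P1(12-13) P2(13-15) P3(15-19) P3(19-26)

Derivation:
t=0-1: P1@Q0 runs 1, rem=6, I/O yield, promote→Q0. Q0=[P2,P3,P1] Q1=[] Q2=[]
t=1-4: P2@Q0 runs 3, rem=2, quantum used, demote→Q1. Q0=[P3,P1] Q1=[P2] Q2=[]
t=4-7: P3@Q0 runs 3, rem=11, quantum used, demote→Q1. Q0=[P1] Q1=[P2,P3] Q2=[]
t=7-8: P1@Q0 runs 1, rem=5, I/O yield, promote→Q0. Q0=[P1] Q1=[P2,P3] Q2=[]
t=8-9: P1@Q0 runs 1, rem=4, I/O yield, promote→Q0. Q0=[P1] Q1=[P2,P3] Q2=[]
t=9-10: P1@Q0 runs 1, rem=3, I/O yield, promote→Q0. Q0=[P1] Q1=[P2,P3] Q2=[]
t=10-11: P1@Q0 runs 1, rem=2, I/O yield, promote→Q0. Q0=[P1] Q1=[P2,P3] Q2=[]
t=11-12: P1@Q0 runs 1, rem=1, I/O yield, promote→Q0. Q0=[P1] Q1=[P2,P3] Q2=[]
t=12-13: P1@Q0 runs 1, rem=0, completes. Q0=[] Q1=[P2,P3] Q2=[]
t=13-15: P2@Q1 runs 2, rem=0, completes. Q0=[] Q1=[P3] Q2=[]
t=15-19: P3@Q1 runs 4, rem=7, quantum used, demote→Q2. Q0=[] Q1=[] Q2=[P3]
t=19-26: P3@Q2 runs 7, rem=0, completes. Q0=[] Q1=[] Q2=[]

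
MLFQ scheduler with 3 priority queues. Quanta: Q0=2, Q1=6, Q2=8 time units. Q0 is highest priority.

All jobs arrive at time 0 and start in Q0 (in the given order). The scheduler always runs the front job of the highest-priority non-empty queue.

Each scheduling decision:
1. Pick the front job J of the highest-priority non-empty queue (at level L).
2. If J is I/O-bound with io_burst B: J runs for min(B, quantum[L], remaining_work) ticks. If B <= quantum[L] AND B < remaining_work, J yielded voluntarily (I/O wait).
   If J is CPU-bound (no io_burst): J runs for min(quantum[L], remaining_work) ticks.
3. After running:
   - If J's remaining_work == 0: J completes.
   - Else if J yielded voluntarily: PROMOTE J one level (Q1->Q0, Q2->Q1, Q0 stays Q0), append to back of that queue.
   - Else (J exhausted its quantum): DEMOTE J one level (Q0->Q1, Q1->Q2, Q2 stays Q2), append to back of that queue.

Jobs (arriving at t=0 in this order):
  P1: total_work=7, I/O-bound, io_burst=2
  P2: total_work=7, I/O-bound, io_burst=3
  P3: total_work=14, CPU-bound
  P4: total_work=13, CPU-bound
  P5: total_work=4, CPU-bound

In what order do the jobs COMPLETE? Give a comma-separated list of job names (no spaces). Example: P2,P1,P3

Answer: P1,P2,P5,P3,P4

Derivation:
t=0-2: P1@Q0 runs 2, rem=5, I/O yield, promote→Q0. Q0=[P2,P3,P4,P5,P1] Q1=[] Q2=[]
t=2-4: P2@Q0 runs 2, rem=5, quantum used, demote→Q1. Q0=[P3,P4,P5,P1] Q1=[P2] Q2=[]
t=4-6: P3@Q0 runs 2, rem=12, quantum used, demote→Q1. Q0=[P4,P5,P1] Q1=[P2,P3] Q2=[]
t=6-8: P4@Q0 runs 2, rem=11, quantum used, demote→Q1. Q0=[P5,P1] Q1=[P2,P3,P4] Q2=[]
t=8-10: P5@Q0 runs 2, rem=2, quantum used, demote→Q1. Q0=[P1] Q1=[P2,P3,P4,P5] Q2=[]
t=10-12: P1@Q0 runs 2, rem=3, I/O yield, promote→Q0. Q0=[P1] Q1=[P2,P3,P4,P5] Q2=[]
t=12-14: P1@Q0 runs 2, rem=1, I/O yield, promote→Q0. Q0=[P1] Q1=[P2,P3,P4,P5] Q2=[]
t=14-15: P1@Q0 runs 1, rem=0, completes. Q0=[] Q1=[P2,P3,P4,P5] Q2=[]
t=15-18: P2@Q1 runs 3, rem=2, I/O yield, promote→Q0. Q0=[P2] Q1=[P3,P4,P5] Q2=[]
t=18-20: P2@Q0 runs 2, rem=0, completes. Q0=[] Q1=[P3,P4,P5] Q2=[]
t=20-26: P3@Q1 runs 6, rem=6, quantum used, demote→Q2. Q0=[] Q1=[P4,P5] Q2=[P3]
t=26-32: P4@Q1 runs 6, rem=5, quantum used, demote→Q2. Q0=[] Q1=[P5] Q2=[P3,P4]
t=32-34: P5@Q1 runs 2, rem=0, completes. Q0=[] Q1=[] Q2=[P3,P4]
t=34-40: P3@Q2 runs 6, rem=0, completes. Q0=[] Q1=[] Q2=[P4]
t=40-45: P4@Q2 runs 5, rem=0, completes. Q0=[] Q1=[] Q2=[]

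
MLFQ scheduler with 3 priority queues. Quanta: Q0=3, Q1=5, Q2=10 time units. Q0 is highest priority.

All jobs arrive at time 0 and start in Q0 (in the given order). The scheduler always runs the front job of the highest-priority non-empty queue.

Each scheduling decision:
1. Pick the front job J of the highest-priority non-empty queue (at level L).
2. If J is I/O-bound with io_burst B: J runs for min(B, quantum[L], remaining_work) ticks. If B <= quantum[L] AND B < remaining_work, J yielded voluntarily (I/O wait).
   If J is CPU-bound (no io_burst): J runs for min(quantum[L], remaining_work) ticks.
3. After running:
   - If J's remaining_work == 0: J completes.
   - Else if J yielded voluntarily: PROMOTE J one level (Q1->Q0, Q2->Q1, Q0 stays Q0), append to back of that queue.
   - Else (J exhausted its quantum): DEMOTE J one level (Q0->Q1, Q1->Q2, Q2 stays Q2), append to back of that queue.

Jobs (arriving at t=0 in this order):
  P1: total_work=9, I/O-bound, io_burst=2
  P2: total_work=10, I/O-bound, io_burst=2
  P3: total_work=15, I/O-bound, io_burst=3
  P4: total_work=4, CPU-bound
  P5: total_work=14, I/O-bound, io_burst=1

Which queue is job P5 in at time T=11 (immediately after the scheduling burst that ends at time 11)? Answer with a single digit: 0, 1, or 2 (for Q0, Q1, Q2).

t=0-2: P1@Q0 runs 2, rem=7, I/O yield, promote→Q0. Q0=[P2,P3,P4,P5,P1] Q1=[] Q2=[]
t=2-4: P2@Q0 runs 2, rem=8, I/O yield, promote→Q0. Q0=[P3,P4,P5,P1,P2] Q1=[] Q2=[]
t=4-7: P3@Q0 runs 3, rem=12, I/O yield, promote→Q0. Q0=[P4,P5,P1,P2,P3] Q1=[] Q2=[]
t=7-10: P4@Q0 runs 3, rem=1, quantum used, demote→Q1. Q0=[P5,P1,P2,P3] Q1=[P4] Q2=[]
t=10-11: P5@Q0 runs 1, rem=13, I/O yield, promote→Q0. Q0=[P1,P2,P3,P5] Q1=[P4] Q2=[]
t=11-13: P1@Q0 runs 2, rem=5, I/O yield, promote→Q0. Q0=[P2,P3,P5,P1] Q1=[P4] Q2=[]
t=13-15: P2@Q0 runs 2, rem=6, I/O yield, promote→Q0. Q0=[P3,P5,P1,P2] Q1=[P4] Q2=[]
t=15-18: P3@Q0 runs 3, rem=9, I/O yield, promote→Q0. Q0=[P5,P1,P2,P3] Q1=[P4] Q2=[]
t=18-19: P5@Q0 runs 1, rem=12, I/O yield, promote→Q0. Q0=[P1,P2,P3,P5] Q1=[P4] Q2=[]
t=19-21: P1@Q0 runs 2, rem=3, I/O yield, promote→Q0. Q0=[P2,P3,P5,P1] Q1=[P4] Q2=[]
t=21-23: P2@Q0 runs 2, rem=4, I/O yield, promote→Q0. Q0=[P3,P5,P1,P2] Q1=[P4] Q2=[]
t=23-26: P3@Q0 runs 3, rem=6, I/O yield, promote→Q0. Q0=[P5,P1,P2,P3] Q1=[P4] Q2=[]
t=26-27: P5@Q0 runs 1, rem=11, I/O yield, promote→Q0. Q0=[P1,P2,P3,P5] Q1=[P4] Q2=[]
t=27-29: P1@Q0 runs 2, rem=1, I/O yield, promote→Q0. Q0=[P2,P3,P5,P1] Q1=[P4] Q2=[]
t=29-31: P2@Q0 runs 2, rem=2, I/O yield, promote→Q0. Q0=[P3,P5,P1,P2] Q1=[P4] Q2=[]
t=31-34: P3@Q0 runs 3, rem=3, I/O yield, promote→Q0. Q0=[P5,P1,P2,P3] Q1=[P4] Q2=[]
t=34-35: P5@Q0 runs 1, rem=10, I/O yield, promote→Q0. Q0=[P1,P2,P3,P5] Q1=[P4] Q2=[]
t=35-36: P1@Q0 runs 1, rem=0, completes. Q0=[P2,P3,P5] Q1=[P4] Q2=[]
t=36-38: P2@Q0 runs 2, rem=0, completes. Q0=[P3,P5] Q1=[P4] Q2=[]
t=38-41: P3@Q0 runs 3, rem=0, completes. Q0=[P5] Q1=[P4] Q2=[]
t=41-42: P5@Q0 runs 1, rem=9, I/O yield, promote→Q0. Q0=[P5] Q1=[P4] Q2=[]
t=42-43: P5@Q0 runs 1, rem=8, I/O yield, promote→Q0. Q0=[P5] Q1=[P4] Q2=[]
t=43-44: P5@Q0 runs 1, rem=7, I/O yield, promote→Q0. Q0=[P5] Q1=[P4] Q2=[]
t=44-45: P5@Q0 runs 1, rem=6, I/O yield, promote→Q0. Q0=[P5] Q1=[P4] Q2=[]
t=45-46: P5@Q0 runs 1, rem=5, I/O yield, promote→Q0. Q0=[P5] Q1=[P4] Q2=[]
t=46-47: P5@Q0 runs 1, rem=4, I/O yield, promote→Q0. Q0=[P5] Q1=[P4] Q2=[]
t=47-48: P5@Q0 runs 1, rem=3, I/O yield, promote→Q0. Q0=[P5] Q1=[P4] Q2=[]
t=48-49: P5@Q0 runs 1, rem=2, I/O yield, promote→Q0. Q0=[P5] Q1=[P4] Q2=[]
t=49-50: P5@Q0 runs 1, rem=1, I/O yield, promote→Q0. Q0=[P5] Q1=[P4] Q2=[]
t=50-51: P5@Q0 runs 1, rem=0, completes. Q0=[] Q1=[P4] Q2=[]
t=51-52: P4@Q1 runs 1, rem=0, completes. Q0=[] Q1=[] Q2=[]

Answer: 0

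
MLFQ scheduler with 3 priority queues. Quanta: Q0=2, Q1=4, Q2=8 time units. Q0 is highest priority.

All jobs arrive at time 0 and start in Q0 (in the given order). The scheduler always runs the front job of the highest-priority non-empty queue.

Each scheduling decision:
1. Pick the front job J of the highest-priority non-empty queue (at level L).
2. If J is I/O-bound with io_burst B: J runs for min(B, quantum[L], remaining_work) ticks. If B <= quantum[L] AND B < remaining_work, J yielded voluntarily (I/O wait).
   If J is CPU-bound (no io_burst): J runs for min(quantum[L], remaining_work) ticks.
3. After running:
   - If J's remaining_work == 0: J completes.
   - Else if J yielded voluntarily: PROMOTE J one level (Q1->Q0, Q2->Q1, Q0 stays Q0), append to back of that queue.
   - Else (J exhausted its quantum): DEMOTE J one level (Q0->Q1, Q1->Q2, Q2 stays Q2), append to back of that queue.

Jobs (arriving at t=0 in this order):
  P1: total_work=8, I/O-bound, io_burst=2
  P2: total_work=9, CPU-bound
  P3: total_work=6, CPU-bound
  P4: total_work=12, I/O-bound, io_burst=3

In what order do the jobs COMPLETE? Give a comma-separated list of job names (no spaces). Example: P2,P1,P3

t=0-2: P1@Q0 runs 2, rem=6, I/O yield, promote→Q0. Q0=[P2,P3,P4,P1] Q1=[] Q2=[]
t=2-4: P2@Q0 runs 2, rem=7, quantum used, demote→Q1. Q0=[P3,P4,P1] Q1=[P2] Q2=[]
t=4-6: P3@Q0 runs 2, rem=4, quantum used, demote→Q1. Q0=[P4,P1] Q1=[P2,P3] Q2=[]
t=6-8: P4@Q0 runs 2, rem=10, quantum used, demote→Q1. Q0=[P1] Q1=[P2,P3,P4] Q2=[]
t=8-10: P1@Q0 runs 2, rem=4, I/O yield, promote→Q0. Q0=[P1] Q1=[P2,P3,P4] Q2=[]
t=10-12: P1@Q0 runs 2, rem=2, I/O yield, promote→Q0. Q0=[P1] Q1=[P2,P3,P4] Q2=[]
t=12-14: P1@Q0 runs 2, rem=0, completes. Q0=[] Q1=[P2,P3,P4] Q2=[]
t=14-18: P2@Q1 runs 4, rem=3, quantum used, demote→Q2. Q0=[] Q1=[P3,P4] Q2=[P2]
t=18-22: P3@Q1 runs 4, rem=0, completes. Q0=[] Q1=[P4] Q2=[P2]
t=22-25: P4@Q1 runs 3, rem=7, I/O yield, promote→Q0. Q0=[P4] Q1=[] Q2=[P2]
t=25-27: P4@Q0 runs 2, rem=5, quantum used, demote→Q1. Q0=[] Q1=[P4] Q2=[P2]
t=27-30: P4@Q1 runs 3, rem=2, I/O yield, promote→Q0. Q0=[P4] Q1=[] Q2=[P2]
t=30-32: P4@Q0 runs 2, rem=0, completes. Q0=[] Q1=[] Q2=[P2]
t=32-35: P2@Q2 runs 3, rem=0, completes. Q0=[] Q1=[] Q2=[]

Answer: P1,P3,P4,P2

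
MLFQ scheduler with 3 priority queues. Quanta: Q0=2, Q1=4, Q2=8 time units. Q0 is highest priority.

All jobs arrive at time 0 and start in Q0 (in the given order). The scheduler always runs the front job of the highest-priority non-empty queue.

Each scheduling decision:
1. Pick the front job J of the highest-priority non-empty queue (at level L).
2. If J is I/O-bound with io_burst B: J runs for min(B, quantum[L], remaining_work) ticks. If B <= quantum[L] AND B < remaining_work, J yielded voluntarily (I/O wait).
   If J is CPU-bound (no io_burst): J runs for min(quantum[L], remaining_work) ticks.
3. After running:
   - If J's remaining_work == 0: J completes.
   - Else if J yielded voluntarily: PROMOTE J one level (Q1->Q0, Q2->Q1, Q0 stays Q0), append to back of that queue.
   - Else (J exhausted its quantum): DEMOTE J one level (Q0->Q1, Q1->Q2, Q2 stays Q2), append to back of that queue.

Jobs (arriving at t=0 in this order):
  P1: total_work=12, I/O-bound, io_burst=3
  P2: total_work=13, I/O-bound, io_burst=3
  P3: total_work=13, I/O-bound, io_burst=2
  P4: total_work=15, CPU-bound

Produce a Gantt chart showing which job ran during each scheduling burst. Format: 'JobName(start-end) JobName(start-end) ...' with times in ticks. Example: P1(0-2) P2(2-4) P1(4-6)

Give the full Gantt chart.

Answer: P1(0-2) P2(2-4) P3(4-6) P4(6-8) P3(8-10) P3(10-12) P3(12-14) P3(14-16) P3(16-18) P3(18-19) P1(19-22) P1(22-24) P2(24-27) P2(27-29) P4(29-33) P1(33-36) P1(36-38) P2(38-41) P2(41-43) P2(43-44) P4(44-52) P4(52-53)

Derivation:
t=0-2: P1@Q0 runs 2, rem=10, quantum used, demote→Q1. Q0=[P2,P3,P4] Q1=[P1] Q2=[]
t=2-4: P2@Q0 runs 2, rem=11, quantum used, demote→Q1. Q0=[P3,P4] Q1=[P1,P2] Q2=[]
t=4-6: P3@Q0 runs 2, rem=11, I/O yield, promote→Q0. Q0=[P4,P3] Q1=[P1,P2] Q2=[]
t=6-8: P4@Q0 runs 2, rem=13, quantum used, demote→Q1. Q0=[P3] Q1=[P1,P2,P4] Q2=[]
t=8-10: P3@Q0 runs 2, rem=9, I/O yield, promote→Q0. Q0=[P3] Q1=[P1,P2,P4] Q2=[]
t=10-12: P3@Q0 runs 2, rem=7, I/O yield, promote→Q0. Q0=[P3] Q1=[P1,P2,P4] Q2=[]
t=12-14: P3@Q0 runs 2, rem=5, I/O yield, promote→Q0. Q0=[P3] Q1=[P1,P2,P4] Q2=[]
t=14-16: P3@Q0 runs 2, rem=3, I/O yield, promote→Q0. Q0=[P3] Q1=[P1,P2,P4] Q2=[]
t=16-18: P3@Q0 runs 2, rem=1, I/O yield, promote→Q0. Q0=[P3] Q1=[P1,P2,P4] Q2=[]
t=18-19: P3@Q0 runs 1, rem=0, completes. Q0=[] Q1=[P1,P2,P4] Q2=[]
t=19-22: P1@Q1 runs 3, rem=7, I/O yield, promote→Q0. Q0=[P1] Q1=[P2,P4] Q2=[]
t=22-24: P1@Q0 runs 2, rem=5, quantum used, demote→Q1. Q0=[] Q1=[P2,P4,P1] Q2=[]
t=24-27: P2@Q1 runs 3, rem=8, I/O yield, promote→Q0. Q0=[P2] Q1=[P4,P1] Q2=[]
t=27-29: P2@Q0 runs 2, rem=6, quantum used, demote→Q1. Q0=[] Q1=[P4,P1,P2] Q2=[]
t=29-33: P4@Q1 runs 4, rem=9, quantum used, demote→Q2. Q0=[] Q1=[P1,P2] Q2=[P4]
t=33-36: P1@Q1 runs 3, rem=2, I/O yield, promote→Q0. Q0=[P1] Q1=[P2] Q2=[P4]
t=36-38: P1@Q0 runs 2, rem=0, completes. Q0=[] Q1=[P2] Q2=[P4]
t=38-41: P2@Q1 runs 3, rem=3, I/O yield, promote→Q0. Q0=[P2] Q1=[] Q2=[P4]
t=41-43: P2@Q0 runs 2, rem=1, quantum used, demote→Q1. Q0=[] Q1=[P2] Q2=[P4]
t=43-44: P2@Q1 runs 1, rem=0, completes. Q0=[] Q1=[] Q2=[P4]
t=44-52: P4@Q2 runs 8, rem=1, quantum used, demote→Q2. Q0=[] Q1=[] Q2=[P4]
t=52-53: P4@Q2 runs 1, rem=0, completes. Q0=[] Q1=[] Q2=[]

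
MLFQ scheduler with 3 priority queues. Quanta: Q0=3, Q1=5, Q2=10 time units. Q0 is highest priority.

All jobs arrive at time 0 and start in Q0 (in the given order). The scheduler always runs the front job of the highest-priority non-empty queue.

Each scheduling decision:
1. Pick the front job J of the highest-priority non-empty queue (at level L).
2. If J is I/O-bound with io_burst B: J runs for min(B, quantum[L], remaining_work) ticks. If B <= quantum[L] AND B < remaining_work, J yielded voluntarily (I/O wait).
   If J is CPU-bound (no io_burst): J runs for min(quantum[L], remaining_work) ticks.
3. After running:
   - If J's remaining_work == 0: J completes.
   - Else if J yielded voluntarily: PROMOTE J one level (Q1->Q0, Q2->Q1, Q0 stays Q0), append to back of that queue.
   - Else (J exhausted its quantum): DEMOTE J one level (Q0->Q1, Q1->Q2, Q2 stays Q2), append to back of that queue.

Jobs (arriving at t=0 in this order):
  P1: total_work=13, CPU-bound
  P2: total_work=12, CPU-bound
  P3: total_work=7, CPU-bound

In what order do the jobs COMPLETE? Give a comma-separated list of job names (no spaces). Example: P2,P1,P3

Answer: P3,P1,P2

Derivation:
t=0-3: P1@Q0 runs 3, rem=10, quantum used, demote→Q1. Q0=[P2,P3] Q1=[P1] Q2=[]
t=3-6: P2@Q0 runs 3, rem=9, quantum used, demote→Q1. Q0=[P3] Q1=[P1,P2] Q2=[]
t=6-9: P3@Q0 runs 3, rem=4, quantum used, demote→Q1. Q0=[] Q1=[P1,P2,P3] Q2=[]
t=9-14: P1@Q1 runs 5, rem=5, quantum used, demote→Q2. Q0=[] Q1=[P2,P3] Q2=[P1]
t=14-19: P2@Q1 runs 5, rem=4, quantum used, demote→Q2. Q0=[] Q1=[P3] Q2=[P1,P2]
t=19-23: P3@Q1 runs 4, rem=0, completes. Q0=[] Q1=[] Q2=[P1,P2]
t=23-28: P1@Q2 runs 5, rem=0, completes. Q0=[] Q1=[] Q2=[P2]
t=28-32: P2@Q2 runs 4, rem=0, completes. Q0=[] Q1=[] Q2=[]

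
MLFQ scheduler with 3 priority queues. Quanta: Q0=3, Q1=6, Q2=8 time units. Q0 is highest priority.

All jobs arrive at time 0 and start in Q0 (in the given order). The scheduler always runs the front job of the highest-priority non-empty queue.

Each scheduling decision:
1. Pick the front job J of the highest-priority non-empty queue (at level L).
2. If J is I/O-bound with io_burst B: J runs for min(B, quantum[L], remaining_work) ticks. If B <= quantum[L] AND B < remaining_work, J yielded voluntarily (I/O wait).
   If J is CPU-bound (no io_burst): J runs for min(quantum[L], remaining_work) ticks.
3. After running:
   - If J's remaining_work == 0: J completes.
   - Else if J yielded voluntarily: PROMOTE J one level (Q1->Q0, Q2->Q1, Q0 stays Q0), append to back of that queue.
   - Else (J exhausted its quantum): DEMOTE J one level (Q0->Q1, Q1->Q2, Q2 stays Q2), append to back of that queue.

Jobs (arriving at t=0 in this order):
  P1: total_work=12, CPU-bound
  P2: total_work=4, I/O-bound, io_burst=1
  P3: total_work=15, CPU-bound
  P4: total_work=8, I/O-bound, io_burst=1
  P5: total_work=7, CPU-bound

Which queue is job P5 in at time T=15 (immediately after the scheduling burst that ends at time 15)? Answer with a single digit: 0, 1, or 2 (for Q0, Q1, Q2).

Answer: 1

Derivation:
t=0-3: P1@Q0 runs 3, rem=9, quantum used, demote→Q1. Q0=[P2,P3,P4,P5] Q1=[P1] Q2=[]
t=3-4: P2@Q0 runs 1, rem=3, I/O yield, promote→Q0. Q0=[P3,P4,P5,P2] Q1=[P1] Q2=[]
t=4-7: P3@Q0 runs 3, rem=12, quantum used, demote→Q1. Q0=[P4,P5,P2] Q1=[P1,P3] Q2=[]
t=7-8: P4@Q0 runs 1, rem=7, I/O yield, promote→Q0. Q0=[P5,P2,P4] Q1=[P1,P3] Q2=[]
t=8-11: P5@Q0 runs 3, rem=4, quantum used, demote→Q1. Q0=[P2,P4] Q1=[P1,P3,P5] Q2=[]
t=11-12: P2@Q0 runs 1, rem=2, I/O yield, promote→Q0. Q0=[P4,P2] Q1=[P1,P3,P5] Q2=[]
t=12-13: P4@Q0 runs 1, rem=6, I/O yield, promote→Q0. Q0=[P2,P4] Q1=[P1,P3,P5] Q2=[]
t=13-14: P2@Q0 runs 1, rem=1, I/O yield, promote→Q0. Q0=[P4,P2] Q1=[P1,P3,P5] Q2=[]
t=14-15: P4@Q0 runs 1, rem=5, I/O yield, promote→Q0. Q0=[P2,P4] Q1=[P1,P3,P5] Q2=[]
t=15-16: P2@Q0 runs 1, rem=0, completes. Q0=[P4] Q1=[P1,P3,P5] Q2=[]
t=16-17: P4@Q0 runs 1, rem=4, I/O yield, promote→Q0. Q0=[P4] Q1=[P1,P3,P5] Q2=[]
t=17-18: P4@Q0 runs 1, rem=3, I/O yield, promote→Q0. Q0=[P4] Q1=[P1,P3,P5] Q2=[]
t=18-19: P4@Q0 runs 1, rem=2, I/O yield, promote→Q0. Q0=[P4] Q1=[P1,P3,P5] Q2=[]
t=19-20: P4@Q0 runs 1, rem=1, I/O yield, promote→Q0. Q0=[P4] Q1=[P1,P3,P5] Q2=[]
t=20-21: P4@Q0 runs 1, rem=0, completes. Q0=[] Q1=[P1,P3,P5] Q2=[]
t=21-27: P1@Q1 runs 6, rem=3, quantum used, demote→Q2. Q0=[] Q1=[P3,P5] Q2=[P1]
t=27-33: P3@Q1 runs 6, rem=6, quantum used, demote→Q2. Q0=[] Q1=[P5] Q2=[P1,P3]
t=33-37: P5@Q1 runs 4, rem=0, completes. Q0=[] Q1=[] Q2=[P1,P3]
t=37-40: P1@Q2 runs 3, rem=0, completes. Q0=[] Q1=[] Q2=[P3]
t=40-46: P3@Q2 runs 6, rem=0, completes. Q0=[] Q1=[] Q2=[]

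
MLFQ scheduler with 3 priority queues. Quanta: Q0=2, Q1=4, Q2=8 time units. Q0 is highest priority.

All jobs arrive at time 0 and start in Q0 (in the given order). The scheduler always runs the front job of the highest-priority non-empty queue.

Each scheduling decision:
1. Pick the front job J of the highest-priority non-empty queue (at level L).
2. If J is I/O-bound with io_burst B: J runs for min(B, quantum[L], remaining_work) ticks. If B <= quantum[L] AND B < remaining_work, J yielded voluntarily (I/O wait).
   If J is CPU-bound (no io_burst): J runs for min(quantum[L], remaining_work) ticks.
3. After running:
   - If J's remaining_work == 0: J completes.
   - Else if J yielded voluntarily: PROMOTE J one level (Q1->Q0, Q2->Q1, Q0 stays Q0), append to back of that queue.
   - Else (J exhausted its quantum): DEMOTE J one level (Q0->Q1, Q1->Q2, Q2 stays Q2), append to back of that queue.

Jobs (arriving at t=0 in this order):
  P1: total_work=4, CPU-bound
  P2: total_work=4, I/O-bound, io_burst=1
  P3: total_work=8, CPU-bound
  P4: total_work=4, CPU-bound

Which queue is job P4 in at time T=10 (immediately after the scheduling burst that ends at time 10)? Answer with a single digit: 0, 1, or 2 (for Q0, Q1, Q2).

Answer: 1

Derivation:
t=0-2: P1@Q0 runs 2, rem=2, quantum used, demote→Q1. Q0=[P2,P3,P4] Q1=[P1] Q2=[]
t=2-3: P2@Q0 runs 1, rem=3, I/O yield, promote→Q0. Q0=[P3,P4,P2] Q1=[P1] Q2=[]
t=3-5: P3@Q0 runs 2, rem=6, quantum used, demote→Q1. Q0=[P4,P2] Q1=[P1,P3] Q2=[]
t=5-7: P4@Q0 runs 2, rem=2, quantum used, demote→Q1. Q0=[P2] Q1=[P1,P3,P4] Q2=[]
t=7-8: P2@Q0 runs 1, rem=2, I/O yield, promote→Q0. Q0=[P2] Q1=[P1,P3,P4] Q2=[]
t=8-9: P2@Q0 runs 1, rem=1, I/O yield, promote→Q0. Q0=[P2] Q1=[P1,P3,P4] Q2=[]
t=9-10: P2@Q0 runs 1, rem=0, completes. Q0=[] Q1=[P1,P3,P4] Q2=[]
t=10-12: P1@Q1 runs 2, rem=0, completes. Q0=[] Q1=[P3,P4] Q2=[]
t=12-16: P3@Q1 runs 4, rem=2, quantum used, demote→Q2. Q0=[] Q1=[P4] Q2=[P3]
t=16-18: P4@Q1 runs 2, rem=0, completes. Q0=[] Q1=[] Q2=[P3]
t=18-20: P3@Q2 runs 2, rem=0, completes. Q0=[] Q1=[] Q2=[]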